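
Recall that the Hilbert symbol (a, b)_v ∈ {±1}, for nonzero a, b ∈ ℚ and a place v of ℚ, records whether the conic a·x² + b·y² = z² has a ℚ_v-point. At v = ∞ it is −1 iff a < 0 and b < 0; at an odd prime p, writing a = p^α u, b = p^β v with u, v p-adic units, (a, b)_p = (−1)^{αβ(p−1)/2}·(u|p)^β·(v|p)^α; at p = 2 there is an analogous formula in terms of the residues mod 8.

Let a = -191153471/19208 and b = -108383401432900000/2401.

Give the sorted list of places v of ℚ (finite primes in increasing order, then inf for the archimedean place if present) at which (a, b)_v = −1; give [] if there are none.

[2, 5, 29, inf]

(a, b) ≡ (-1102, -98890) mod (ℚ^×)²; places V = {2, 5, 7, 11, 19, 29, 31, ∞}.
(a,b)_29: α=1, u≡23; β=3, v≡8 (mod 29); (23|29)=+1, (8|29)=-1; sign (−1)^0·+1^3·-1^1 = -1.
(a,b)_5: α=0, u≡3; β=5, v≡2 (mod 5); (3|5)=-1, (2|5)=-1; sign (−1)^0·-1^5·-1^0 = -1.
(a,b)_31: α=2, u≡9; β=1, v≡29 (mod 31); (9|31)=+1, (29|31)=-1; sign (−1)^0·+1^1·-1^2 = +1.
(a,b)_2: α=-3, β=5; u≡1, v≡3 (mod 8); ε(u)ε(v)=0·1, αω(v)=-3·1, βω(u)=5·0; sum ≡ 1  ⇒  -1.
(a,b)_19: α=3, u≡15; β=4, v≡16 (mod 19); (15|19)=-1, (16|19)=+1; sign (−1)^0·-1^4·+1^3 = +1.
(a,b)_7: α=-4, u≡2; β=-4, v≡6 (mod 7); (2|7)=+1, (6|7)=-1; sign (−1)^0·+1^-4·-1^-4 = +1.
(a,b)_11: α=0, u≡4; β=1, v≡2 (mod 11); (4|11)=+1, (2|11)=-1; sign (−1)^0·+1^1·-1^0 = +1.
(a,b)_∞: sgn(-1102)=−, sgn(-98890)=−, so -1.
(-1102, -98890 / ℚ) ramifies at {2, 5, 29, ∞}: a division algebra.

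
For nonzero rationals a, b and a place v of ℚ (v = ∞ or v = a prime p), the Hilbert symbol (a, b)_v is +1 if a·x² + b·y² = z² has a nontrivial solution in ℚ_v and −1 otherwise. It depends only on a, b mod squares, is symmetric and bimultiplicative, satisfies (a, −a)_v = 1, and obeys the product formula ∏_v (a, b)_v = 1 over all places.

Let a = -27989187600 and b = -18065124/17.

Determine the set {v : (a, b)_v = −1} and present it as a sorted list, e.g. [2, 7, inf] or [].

[2, 3, 17, 19, 29, inf]

(a, b) ≡ (-2001, -3553) mod (ℚ^×)²; places V = {2, 3, 5, 7, 11, 17, 19, 23, 29, ∞}.
(a,b)_2: α=4, β=2; u≡7, v≡7 (mod 8); ε(u)ε(v)=1·1, αω(v)=4·0, βω(u)=2·0; sum ≡ 1  ⇒  -1.
(a,b)_∞: sgn(-2001)=−, sgn(-3553)=−, so -1.
(a,b)_3: α=1, u≡2; β=2, v≡2 (mod 3); (2|3)=-1, (2|3)=-1; sign (−1)^0·-1^2·-1^1 = -1.
(a,b)_5: α=2, u≡1; β=0, v≡3 (mod 5); (1|5)=+1, (3|5)=-1; sign (−1)^0·+1^0·-1^2 = +1.
(a,b)_29: α=1, u≡18; β=0, v≡8 (mod 29); (18|29)=-1, (8|29)=-1; sign (−1)^0·-1^0·-1^1 = -1.
(a,b)_7: α=0, u≡4; β=4, v≡5 (mod 7); (4|7)=+1, (5|7)=-1; sign (−1)^0·+1^4·-1^0 = +1.
(a,b)_19: α=0, u≡3; β=1, v≡18 (mod 19); (3|19)=-1, (18|19)=-1; sign (−1)^0·-1^1·-1^0 = -1.
(a,b)_11: α=2, u≡1; β=1, v≡10 (mod 11); (1|11)=+1, (10|11)=-1; sign (−1)^0·+1^1·-1^2 = +1.
(a,b)_17: α=2, u≡5; β=-1, v≡11 (mod 17); (5|17)=-1, (11|17)=-1; sign (−1)^0·-1^-1·-1^2 = -1.
(a,b)_23: α=1, u≡14; β=0, v≡16 (mod 23); (14|23)=-1, (16|23)=+1; sign (−1)^0·-1^0·+1^1 = +1.
|Ram(-2001, -3553)| = 6, even; anisotropic at {2, 3, 17, 19, 29, ∞}.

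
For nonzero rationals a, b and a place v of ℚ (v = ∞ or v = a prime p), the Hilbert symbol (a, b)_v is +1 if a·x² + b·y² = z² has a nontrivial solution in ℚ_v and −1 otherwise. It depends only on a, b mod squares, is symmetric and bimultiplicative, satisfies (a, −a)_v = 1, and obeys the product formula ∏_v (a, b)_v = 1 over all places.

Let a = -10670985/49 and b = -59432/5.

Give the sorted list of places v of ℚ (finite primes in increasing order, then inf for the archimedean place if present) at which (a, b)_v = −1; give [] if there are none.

[2, 13, 17, 29, 37, inf]

(a, b) ≡ (-1185665, -74290) mod (ℚ^×)²; places V = {2, 3, 5, 7, 13, 17, 19, 23, 29, 37, ∞}.
(a,b)_23: α=0, u≡1; β=1, v≡3 (mod 23); (1|23)=+1, (3|23)=+1; sign (−1)^0·+1^1·+1^0 = +1.
(a,b)_19: α=0, u≡9; β=1, v≡9 (mod 19); (9|19)=+1, (9|19)=+1; sign (−1)^0·+1^1·+1^0 = +1.
(a,b)_∞: sgn(-1185665)=−, sgn(-74290)=−, so -1.
(a,b)_5: α=1, u≡2; β=-1, v≡3 (mod 5); (2|5)=-1, (3|5)=-1; sign (−1)^0·-1^-1·-1^1 = +1.
(a,b)_29: α=1, u≡24; β=0, v≡21 (mod 29); (24|29)=+1, (21|29)=-1; sign (−1)^0·+1^0·-1^1 = -1.
(a,b)_3: α=2, u≡1; β=0, v≡2 (mod 3); (1|3)=+1, (2|3)=-1; sign (−1)^0·+1^0·-1^2 = +1.
(a,b)_2: α=0, β=3; u≡7, v≡7 (mod 8); ε(u)ε(v)=1·1, αω(v)=0·0, βω(u)=3·0; sum ≡ 1  ⇒  -1.
(a,b)_37: α=1, u≡7; β=0, v≡35 (mod 37); (7|37)=+1, (35|37)=-1; sign (−1)^0·+1^0·-1^1 = -1.
(a,b)_13: α=1, u≡4; β=0, v≡6 (mod 13); (4|13)=+1, (6|13)=-1; sign (−1)^0·+1^0·-1^1 = -1.
(a,b)_7: α=-2, u≡4; β=0, v≡1 (mod 7); (4|7)=+1, (1|7)=+1; sign (−1)^0·+1^0·+1^-2 = +1.
(a,b)_17: α=1, u≡7; β=1, v≡8 (mod 17); (7|17)=-1, (8|17)=+1; sign (−1)^0·-1^1·+1^1 = -1.
|Ram(-1185665, -74290)| = 6, even; anisotropic at {2, 13, 17, 29, 37, ∞}.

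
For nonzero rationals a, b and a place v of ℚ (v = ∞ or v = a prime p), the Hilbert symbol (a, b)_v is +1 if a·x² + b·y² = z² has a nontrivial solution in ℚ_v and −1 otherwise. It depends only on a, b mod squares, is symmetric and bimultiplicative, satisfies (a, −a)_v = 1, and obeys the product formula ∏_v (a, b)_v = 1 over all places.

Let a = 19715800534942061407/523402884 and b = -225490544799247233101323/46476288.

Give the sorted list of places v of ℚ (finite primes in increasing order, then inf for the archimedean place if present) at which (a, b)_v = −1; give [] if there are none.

[2, 29]

(a, b) ≡ (9367, -156009) mod (ℚ^×)²; places V = {2, 3, 7, 11, 13, 17, 19, 23, 29, 31, 37, 41, ∞}.
(a,b)_41: α=-2, u≡6; β=-2, v≡20 (mod 41); (6|41)=-1, (20|41)=+1; sign (−1)^0·-1^-2·+1^-2 = +1.
(a,b)_17: α=1, u≡7; β=1, v≡3 (mod 17); (7|17)=-1, (3|17)=-1; sign (−1)^0·-1^1·-1^1 = +1.
(a,b)_7: α=0, u≡1; β=5, v≡4 (mod 7); (1|7)=+1, (4|7)=+1; sign (−1)^0·+1^5·+1^0 = +1.
(a,b)_∞: sgn(9367)=+, sgn(-156009)=−, so +1.
(a,b)_3: α=-4, u≡1; β=-3, v≡2 (mod 3); (1|3)=+1, (2|3)=-1; sign (−1)^0·+1^-3·-1^-4 = +1.
(a,b)_19: α=1, u≡10; β=1, v≡7 (mod 19); (10|19)=-1, (7|19)=+1; sign (−1)^1·-1^1·+1^1 = +1.
(a,b)_23: α=2, u≡1; β=3, v≡3 (mod 23); (1|23)=+1, (3|23)=+1; sign (−1)^0·+1^3·+1^2 = +1.
(a,b)_29: α=3, u≡23; β=4, v≡19 (mod 29); (23|29)=+1, (19|29)=-1; sign (−1)^0·+1^4·-1^3 = -1.
(a,b)_13: α=4, u≡6; β=6, v≡12 (mod 13); (6|13)=-1, (12|13)=+1; sign (−1)^0·-1^6·+1^4 = +1.
(a,b)_11: α=2, u≡6; β=0, v≡9 (mod 11); (6|11)=-1, (9|11)=+1; sign (−1)^0·-1^0·+1^2 = +1.
(a,b)_2: α=-2, β=-10; u≡7, v≡7 (mod 8); ε(u)ε(v)=1·1, αω(v)=-2·0, βω(u)=-10·0; sum ≡ 1  ⇒  -1.
(a,b)_31: α=-2, u≡9; β=0, v≡4 (mod 31); (9|31)=+1, (4|31)=+1; sign (−1)^0·+1^0·+1^-2 = +1.
(a,b)_37: α=2, u≡8; β=0, v≡19 (mod 37); (8|37)=-1, (19|37)=-1; sign (−1)^0·-1^0·-1^2 = +1.
Ram(9367, -156009) = {2, 29}; no ℚ_2-point on the conic.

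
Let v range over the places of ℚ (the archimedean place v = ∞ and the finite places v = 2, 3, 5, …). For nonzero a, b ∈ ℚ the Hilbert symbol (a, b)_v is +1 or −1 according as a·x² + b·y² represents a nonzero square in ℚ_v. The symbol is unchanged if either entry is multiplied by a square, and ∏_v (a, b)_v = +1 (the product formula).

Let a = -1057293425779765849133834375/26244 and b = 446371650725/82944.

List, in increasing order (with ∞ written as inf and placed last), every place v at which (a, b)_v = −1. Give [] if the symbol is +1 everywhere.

[13, 19]

Mod squares: a ≡ -260015, b ≡ 7436429. Check v ∈ {∞, 2, 3, 5, 7, 11, 13, 17, 19, 23}.
v=23: a=23^3·(≡21), b=23^1·(≡13) mod 23; (21|23)=-1, (13|23)=+1; (−1)^{3·1·11}·(-1)^1·(+1)^3 = +1.
v=13: a=13^2·(≡2), b=13^1·(≡7) mod 13; (2|13)=-1, (7|13)=-1; (−1)^{2·1·6}·(-1)^1·(-1)^2 = -1.
v=7: a=7^9·(≡1), b=7^5·(≡3) mod 7; (1|7)=+1, (3|7)=-1; (−1)^{9·5·3}·(+1)^5·(-1)^9 = +1.
v=17: a=17^3·(≡12), b=17^1·(≡14) mod 17; (12|17)=-1, (14|17)=-1; (−1)^{3·1·8}·(-1)^1·(-1)^3 = +1.
v=5: a=5^5·(≡2), b=5^2·(≡1) mod 5; (2|5)=-1, (1|5)=+1; (−1)^{5·2·2}·(-1)^2·(+1)^5 = +1.
v=∞: -260015 < 0 and 7436429 > 0  ⇒  (a,b)_∞ = +1.
v=11: a=11^2·(≡1), b=11^1·(≡5) mod 11; (1|11)=+1, (5|11)=+1; (−1)^{2·1·5}·(+1)^1·(+1)^2 = +1.
v=2: v_2(a)=-2, v_2(b)=-10; units ≡ 1, 5 (mod 8); ε·ε+αω+βω = 0·0+-2·1+-10·0 ≡ 0  ⇒  (a,b)_2 = +1.
v=3: a=3^-8·(≡1), b=3^-4·(≡2) mod 3; (1|3)=+1, (2|3)=-1; (−1)^{-8·-4·1}·(+1)^-4·(-1)^-8 = +1.
v=19: a=19^3·(≡10), b=19^1·(≡15) mod 19; (10|19)=-1, (15|19)=-1; (−1)^{3·1·9}·(-1)^1·(-1)^3 = -1.
(-260015, 7436429 / ℚ) ramifies at {13, 19}: a division algebra.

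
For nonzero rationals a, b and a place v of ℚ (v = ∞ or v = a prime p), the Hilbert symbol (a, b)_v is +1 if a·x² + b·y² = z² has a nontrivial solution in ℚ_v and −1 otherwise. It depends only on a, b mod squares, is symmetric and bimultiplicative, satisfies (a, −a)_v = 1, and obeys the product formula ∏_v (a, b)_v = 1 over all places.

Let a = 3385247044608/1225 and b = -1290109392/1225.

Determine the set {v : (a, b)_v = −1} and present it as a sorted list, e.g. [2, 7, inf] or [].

[11, 13, 41, 47]

Mod squares: a ≡ 367322813, b ≡ -8959093. Check v ∈ {∞, 2, 3, 5, 7, 11, 13, 31, 41, 43, 47}.
v=43: a=43^1·(≡36), b=43^1·(≡7) mod 43; (36|43)=+1, (7|43)=-1; (−1)^{1·1·21}·(+1)^1·(-1)^1 = +1.
v=2: v_2(a)=10, v_2(b)=4; units ≡ 5, 3 (mod 8); ε·ε+αω+βω = 0·1+10·1+4·1 ≡ 0  ⇒  (a,b)_2 = +1.
v=13: a=13^1·(≡1), b=13^1·(≡7) mod 13; (1|13)=+1, (7|13)=-1; (−1)^{1·1·6}·(+1)^1·(-1)^1 = -1.
v=11: a=11^1·(≡7), b=11^1·(≡8) mod 11; (7|11)=-1, (8|11)=-1; (−1)^{1·1·5}·(-1)^1·(-1)^1 = -1.
v=5: a=5^-2·(≡2), b=5^-2·(≡2) mod 5; (2|5)=-1, (2|5)=-1; (−1)^{-2·-2·2}·(-1)^-2·(-1)^-2 = +1.
v=3: a=3^2·(≡2), b=3^2·(≡2) mod 3; (2|3)=-1, (2|3)=-1; (−1)^{2·2·1}·(-1)^2·(-1)^2 = +1.
v=7: a=7^-2·(≡4), b=7^-2·(≡4) mod 7; (4|7)=+1, (4|7)=+1; (−1)^{-2·-2·3}·(+1)^-2·(+1)^-2 = +1.
v=41: a=41^1·(≡26), b=41^0·(≡6) mod 41; (26|41)=-1, (6|41)=-1; (−1)^{1·0·20}·(-1)^0·(-1)^1 = -1.
v=47: a=47^1·(≡10), b=47^1·(≡13) mod 47; (10|47)=-1, (13|47)=-1; (−1)^{1·1·23}·(-1)^1·(-1)^1 = -1.
v=31: a=31^1·(≡29), b=31^1·(≡28) mod 31; (29|31)=-1, (28|31)=+1; (−1)^{1·1·15}·(-1)^1·(+1)^1 = +1.
v=∞: 367322813 > 0 and -8959093 < 0  ⇒  (a,b)_∞ = +1.
Ram(367322813, -8959093) = {11, 13, 41, 47}; no ℚ_11-point on the conic.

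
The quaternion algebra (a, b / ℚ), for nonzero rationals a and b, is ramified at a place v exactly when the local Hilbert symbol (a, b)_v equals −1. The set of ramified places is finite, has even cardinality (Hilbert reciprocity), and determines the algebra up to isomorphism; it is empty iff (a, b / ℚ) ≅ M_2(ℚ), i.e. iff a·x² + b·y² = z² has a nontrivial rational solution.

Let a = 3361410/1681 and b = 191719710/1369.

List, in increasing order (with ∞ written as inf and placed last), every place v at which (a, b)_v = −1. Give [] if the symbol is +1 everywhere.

[7, 13]

(a, b) ≡ (2210, 910) mod (ℚ^×)²; places V = {2, 3, 5, 7, 13, 17, 37, 41, ∞}.
(a,b)_3: α=2, u≡2; β=6, v≡1 (mod 3); (2|3)=-1, (1|3)=+1; sign (−1)^0·-1^6·+1^2 = +1.
(a,b)_41: α=-2, u≡25; β=0, v≡32 (mod 41); (25|41)=+1, (32|41)=+1; sign (−1)^0·+1^0·+1^-2 = +1.
(a,b)_17: α=1, u≡7; β=2, v≡15 (mod 17); (7|17)=-1, (15|17)=+1; sign (−1)^0·-1^2·+1^1 = +1.
(a,b)_7: α=0, u≡3; β=1, v≡2 (mod 7); (3|7)=-1, (2|7)=+1; sign (−1)^0·-1^1·+1^0 = -1.
(a,b)_37: α=0, u≡16; β=-2, v≡29 (mod 37); (16|37)=+1, (29|37)=-1; sign (−1)^0·+1^-2·-1^0 = +1.
(a,b)_5: α=1, u≡2; β=1, v≡3 (mod 5); (2|5)=-1, (3|5)=-1; sign (−1)^0·-1^1·-1^1 = +1.
(a,b)_13: α=3, u≡12; β=1, v≡7 (mod 13); (12|13)=+1, (7|13)=-1; sign (−1)^0·+1^1·-1^3 = -1.
(a,b)_∞: sgn(2210)=+, sgn(910)=+, so +1.
(a,b)_2: α=1, β=1; u≡1, v≡7 (mod 8); ε(u)ε(v)=0·1, αω(v)=1·0, βω(u)=1·0; sum ≡ 0  ⇒  +1.
|Ram(2210, 910)| = 2, even; anisotropic at {7, 13}.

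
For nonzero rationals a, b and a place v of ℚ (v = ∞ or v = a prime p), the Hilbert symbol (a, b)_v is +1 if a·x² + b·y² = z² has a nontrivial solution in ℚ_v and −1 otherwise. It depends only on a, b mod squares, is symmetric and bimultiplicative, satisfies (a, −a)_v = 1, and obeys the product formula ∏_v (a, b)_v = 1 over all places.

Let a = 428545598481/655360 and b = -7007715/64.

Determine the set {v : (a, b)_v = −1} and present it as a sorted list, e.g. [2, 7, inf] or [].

[2, 7]

(a, b) ≡ (10010, -715) mod (ℚ^×)²; places V = {2, 3, 5, 7, 11, 13, 19, ∞}.
(a,b)_2: α=-17, β=-6; u≡5, v≡5 (mod 8); ε(u)ε(v)=0·0, αω(v)=-17·1, βω(u)=-6·1; sum ≡ 1  ⇒  -1.
(a,b)_7: α=1, u≡4; β=0, v≡6 (mod 7); (4|7)=+1, (6|7)=-1; sign (−1)^0·+1^0·-1^1 = -1.
(a,b)_19: α=2, u≡1; β=0, v≡16 (mod 19); (1|19)=+1, (16|19)=+1; sign (−1)^0·+1^0·+1^2 = +1.
(a,b)_13: α=1, u≡10; β=1, v≡10 (mod 13); (10|13)=+1, (10|13)=+1; sign (−1)^0·+1^1·+1^1 = +1.
(a,b)_11: α=5, u≡10; β=3, v≡9 (mod 11); (10|11)=-1, (9|11)=+1; sign (−1)^1·-1^3·+1^5 = +1.
(a,b)_3: α=4, u≡2; β=4, v≡2 (mod 3); (2|3)=-1, (2|3)=-1; sign (−1)^0·-1^4·-1^4 = +1.
(a,b)_5: α=-1, u≡3; β=1, v≡3 (mod 5); (3|5)=-1, (3|5)=-1; sign (−1)^0·-1^1·-1^-1 = +1.
(a,b)_∞: sgn(10010)=+, sgn(-715)=−, so +1.
(10010, -715 / ℚ) ramifies at {2, 7}: a division algebra.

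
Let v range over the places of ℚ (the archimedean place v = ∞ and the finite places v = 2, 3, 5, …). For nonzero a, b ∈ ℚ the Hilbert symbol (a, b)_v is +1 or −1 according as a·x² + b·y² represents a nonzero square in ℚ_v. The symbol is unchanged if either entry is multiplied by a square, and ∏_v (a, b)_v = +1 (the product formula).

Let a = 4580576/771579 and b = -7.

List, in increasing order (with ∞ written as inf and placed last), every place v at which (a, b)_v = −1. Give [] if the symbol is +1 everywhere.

[3, 17]

Mod squares: a ≡ 714, b ≡ -7. Check v ∈ {∞, 2, 3, 7, 11, 13, 17, 41}.
v=7: a=7^1·(≡2), b=7^1·(≡6) mod 7; (2|7)=+1, (6|7)=-1; (−1)^{1·1·3}·(+1)^1·(-1)^1 = +1.
v=3: a=3^-3·(≡1), b=3^0·(≡2) mod 3; (1|3)=+1, (2|3)=-1; (−1)^{-3·0·1}·(+1)^0·(-1)^-3 = -1.
v=∞: 714 > 0 and -7 < 0  ⇒  (a,b)_∞ = +1.
v=17: a=17^-1·(≡2), b=17^0·(≡10) mod 17; (2|17)=+1, (10|17)=-1; (−1)^{-1·0·8}·(+1)^0·(-1)^-1 = -1.
v=13: a=13^2·(≡4), b=13^0·(≡6) mod 13; (4|13)=+1, (6|13)=-1; (−1)^{2·0·6}·(+1)^0·(-1)^2 = +1.
v=11: a=11^2·(≡10), b=11^0·(≡4) mod 11; (10|11)=-1, (4|11)=+1; (−1)^{2·0·5}·(-1)^0·(+1)^2 = +1.
v=2: v_2(a)=5, v_2(b)=0; units ≡ 5, 1 (mod 8); ε·ε+αω+βω = 0·0+5·0+0·1 ≡ 0  ⇒  (a,b)_2 = +1.
v=41: a=41^-2·(≡7), b=41^0·(≡34) mod 41; (7|41)=-1, (34|41)=-1; (−1)^{-2·0·20}·(-1)^0·(-1)^-2 = +1.
|Ram(714, -7)| = 2, even; anisotropic at {3, 17}.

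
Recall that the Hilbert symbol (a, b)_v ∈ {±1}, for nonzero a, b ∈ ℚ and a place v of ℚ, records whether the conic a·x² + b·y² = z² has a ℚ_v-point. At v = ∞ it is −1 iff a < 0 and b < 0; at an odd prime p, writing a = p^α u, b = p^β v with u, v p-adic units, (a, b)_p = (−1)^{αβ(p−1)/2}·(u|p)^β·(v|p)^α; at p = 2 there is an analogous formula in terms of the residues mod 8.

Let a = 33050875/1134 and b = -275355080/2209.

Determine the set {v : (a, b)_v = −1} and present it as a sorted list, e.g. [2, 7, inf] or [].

Mod squares: a ≡ 10010, b ≡ -770. Check v ∈ {∞, 2, 3, 5, 7, 11, 13, 23, 43, 47}.
v=11: a=11^1·(≡8), b=11^1·(≡10) mod 11; (8|11)=-1, (10|11)=-1; (−1)^{1·1·5}·(-1)^1·(-1)^1 = -1.
v=43: a=43^2·(≡18), b=43^0·(≡4) mod 43; (18|43)=-1, (4|43)=+1; (−1)^{2·0·21}·(-1)^0·(+1)^2 = +1.
v=3: a=3^-4·(≡2), b=3^0·(≡1) mod 3; (2|3)=-1, (1|3)=+1; (−1)^{-4·0·1}·(-1)^0·(+1)^-4 = +1.
v=2: v_2(a)=-1, v_2(b)=3; units ≡ 5, 7 (mod 8); ε·ε+αω+βω = 0·1+-1·0+3·1 ≡ 1  ⇒  (a,b)_2 = -1.
v=5: a=5^3·(≡3), b=5^1·(≡1) mod 5; (3|5)=-1, (1|5)=+1; (−1)^{3·1·2}·(-1)^1·(+1)^3 = -1.
v=∞: 10010 > 0 and -770 < 0  ⇒  (a,b)_∞ = +1.
v=23: a=23^0·(≡15), b=23^2·(≡16) mod 23; (15|23)=-1, (16|23)=+1; (−1)^{0·2·11}·(-1)^2·(+1)^0 = +1.
v=7: a=7^-1·(≡4), b=7^1·(≡1) mod 7; (4|7)=+1, (1|7)=+1; (−1)^{-1·1·3}·(+1)^1·(+1)^-1 = -1.
v=47: a=47^0·(≡40), b=47^-2·(≡13) mod 47; (40|47)=-1, (13|47)=-1; (−1)^{0·-2·23}·(-1)^-2·(-1)^0 = +1.
v=13: a=13^1·(≡10), b=13^2·(≡4) mod 13; (10|13)=+1, (4|13)=+1; (−1)^{1·2·6}·(+1)^2·(+1)^1 = +1.
|Ram(10010, -770)| = 4, even; anisotropic at {2, 5, 7, 11}.

[2, 5, 7, 11]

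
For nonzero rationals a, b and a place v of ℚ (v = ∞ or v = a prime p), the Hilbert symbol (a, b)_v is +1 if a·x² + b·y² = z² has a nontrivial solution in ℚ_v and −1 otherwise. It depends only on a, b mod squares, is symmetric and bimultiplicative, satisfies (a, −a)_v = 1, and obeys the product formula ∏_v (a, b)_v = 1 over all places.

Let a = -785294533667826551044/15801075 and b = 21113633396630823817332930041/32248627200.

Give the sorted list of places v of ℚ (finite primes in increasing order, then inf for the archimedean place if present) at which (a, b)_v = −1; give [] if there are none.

[3, 41]

Mod squares: a ≡ -3, b ≡ 6066483. Check v ∈ {∞, 2, 3, 5, 13, 17, 23, 31, 37, 41, 43}.
v=17: a=17^-2·(≡11), b=17^0·(≡16) mod 17; (11|17)=-1, (16|17)=+1; (−1)^{-2·0·8}·(-1)^0·(+1)^-2 = +1.
v=31: a=31^2·(≡25), b=31^3·(≡13) mod 31; (25|31)=+1, (13|31)=-1; (−1)^{2·3·15}·(+1)^3·(-1)^2 = +1.
v=37: a=37^2·(≡25), b=37^3·(≡21) mod 37; (25|37)=+1, (21|37)=+1; (−1)^{2·3·18}·(+1)^3·(+1)^2 = +1.
v=23: a=23^0·(≡22), b=23^2·(≡3) mod 23; (22|23)=-1, (3|23)=+1; (−1)^{0·2·11}·(-1)^2·(+1)^0 = +1.
v=13: a=13^4·(≡10), b=13^6·(≡11) mod 13; (10|13)=+1, (11|13)=-1; (−1)^{4·6·6}·(+1)^6·(-1)^4 = +1.
v=5: a=5^-2·(≡2), b=5^-2·(≡2) mod 5; (2|5)=-1, (2|5)=-1; (−1)^{-2·-2·2}·(-1)^-2·(-1)^-2 = +1.
v=41: a=41^4·(≡17), b=41^3·(≡6) mod 41; (17|41)=-1, (6|41)=-1; (−1)^{4·3·20}·(-1)^3·(-1)^4 = -1.
v=43: a=43^2·(≡25), b=43^3·(≡1) mod 43; (25|43)=+1, (1|43)=+1; (−1)^{2·3·21}·(+1)^3·(+1)^2 = +1.
v=3: a=3^-7·(≡2), b=3^-9·(≡2) mod 3; (2|3)=-1, (2|3)=-1; (−1)^{-7·-9·1}·(-1)^-9·(-1)^-7 = -1.
v=∞: -3 < 0 and 6066483 > 0  ⇒  (a,b)_∞ = +1.
v=2: v_2(a)=2, v_2(b)=-16; units ≡ 5, 3 (mod 8); ε·ε+αω+βω = 0·1+2·1+-16·1 ≡ 0  ⇒  (a,b)_2 = +1.
Ram(-3, 6066483) = {3, 41}; no ℚ_3-point on the conic.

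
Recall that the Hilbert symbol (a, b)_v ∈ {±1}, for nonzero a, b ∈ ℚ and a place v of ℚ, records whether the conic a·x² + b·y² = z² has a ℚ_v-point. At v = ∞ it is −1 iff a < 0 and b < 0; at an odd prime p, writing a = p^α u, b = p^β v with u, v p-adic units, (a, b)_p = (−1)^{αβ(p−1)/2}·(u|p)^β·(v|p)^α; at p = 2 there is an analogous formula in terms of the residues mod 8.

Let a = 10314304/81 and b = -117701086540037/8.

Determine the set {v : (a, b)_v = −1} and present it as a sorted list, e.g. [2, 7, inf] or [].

(a, b) ≡ (3289, -444106) mod (ℚ^×)²; places V = {2, 3, 7, 11, 13, 19, 23, 29, 31, ∞}.
(a,b)_7: α=2, u≡5; β=2, v≡1 (mod 7); (5|7)=-1, (1|7)=+1; sign (−1)^0·-1^2·+1^2 = +1.
(a,b)_29: α=0, u≡21; β=1, v≡17 (mod 29); (21|29)=-1, (17|29)=-1; sign (−1)^0·-1^1·-1^0 = -1.
(a,b)_3: α=-4, u≡1; β=0, v≡2 (mod 3); (1|3)=+1, (2|3)=-1; sign (−1)^0·+1^0·-1^-4 = +1.
(a,b)_11: α=1, u≡6; β=2, v≡10 (mod 11); (6|11)=-1, (10|11)=-1; sign (−1)^0·-1^2·-1^1 = -1.
(a,b)_2: α=6, β=-3; u≡1, v≡3 (mod 8); ε(u)ε(v)=0·1, αω(v)=6·1, βω(u)=-3·0; sum ≡ 0  ⇒  +1.
(a,b)_31: α=0, u≡22; β=1, v≡6 (mod 31); (22|31)=-1, (6|31)=-1; sign (−1)^0·-1^1·-1^0 = -1.
(a,b)_∞: sgn(3289)=+, sgn(-444106)=−, so +1.
(a,b)_19: α=0, u≡8; β=1, v≡8 (mod 19); (8|19)=-1, (8|19)=-1; sign (−1)^0·-1^1·-1^0 = -1.
(a,b)_13: α=1, u≡6; β=3, v≡6 (mod 13); (6|13)=-1, (6|13)=-1; sign (−1)^0·-1^3·-1^1 = +1.
(a,b)_23: α=1, u≡11; β=2, v≡9 (mod 23); (11|23)=-1, (9|23)=+1; sign (−1)^0·-1^2·+1^1 = +1.
Ram(3289, -444106) = {11, 19, 29, 31}; no ℚ_11-point on the conic.

[11, 19, 29, 31]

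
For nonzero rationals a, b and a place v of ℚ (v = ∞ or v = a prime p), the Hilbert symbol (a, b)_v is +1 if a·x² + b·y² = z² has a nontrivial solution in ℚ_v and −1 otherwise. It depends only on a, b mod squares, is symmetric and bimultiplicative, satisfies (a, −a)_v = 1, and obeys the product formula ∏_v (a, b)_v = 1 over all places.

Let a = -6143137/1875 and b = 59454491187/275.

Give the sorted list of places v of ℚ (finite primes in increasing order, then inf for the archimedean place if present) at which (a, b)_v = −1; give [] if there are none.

(a, b) ≡ (-51051, 33) mod (ℚ^×)²; places V = {2, 3, 5, 7, 11, 13, 17, 19, ∞}.
(a,b)_∞: sgn(-51051)=−, sgn(33)=+, so +1.
(a,b)_2: α=0, β=0; u≡5, v≡1 (mod 8); ε(u)ε(v)=0·0, αω(v)=0·0, βω(u)=0·1; sum ≡ 0  ⇒  +1.
(a,b)_7: α=1, u≡1; β=4, v≡3 (mod 7); (1|7)=+1, (3|7)=-1; sign (−1)^0·+1^4·-1^1 = -1.
(a,b)_17: α=1, u≡5; β=2, v≡4 (mod 17); (5|17)=-1, (4|17)=+1; sign (−1)^0·-1^2·+1^1 = +1.
(a,b)_3: α=-1, u≡2; β=1, v≡2 (mod 3); (2|3)=-1, (2|3)=-1; sign (−1)^1·-1^1·-1^-1 = -1.
(a,b)_5: α=-4, u≡1; β=-2, v≡2 (mod 5); (1|5)=+1, (2|5)=-1; sign (−1)^0·+1^-2·-1^-4 = +1.
(a,b)_19: α=2, u≡2; β=0, v≡12 (mod 19); (2|19)=-1, (12|19)=-1; sign (−1)^0·-1^0·-1^2 = +1.
(a,b)_13: α=1, u≡9; β=4, v≡8 (mod 13); (9|13)=+1, (8|13)=-1; sign (−1)^0·+1^4·-1^1 = -1.
(a,b)_11: α=1, u≡5; β=-1, v≡1 (mod 11); (5|11)=+1, (1|11)=+1; sign (−1)^1·+1^-1·+1^1 = -1.
(-51051, 33 / ℚ) ramifies at {3, 7, 11, 13}: a division algebra.

[3, 7, 11, 13]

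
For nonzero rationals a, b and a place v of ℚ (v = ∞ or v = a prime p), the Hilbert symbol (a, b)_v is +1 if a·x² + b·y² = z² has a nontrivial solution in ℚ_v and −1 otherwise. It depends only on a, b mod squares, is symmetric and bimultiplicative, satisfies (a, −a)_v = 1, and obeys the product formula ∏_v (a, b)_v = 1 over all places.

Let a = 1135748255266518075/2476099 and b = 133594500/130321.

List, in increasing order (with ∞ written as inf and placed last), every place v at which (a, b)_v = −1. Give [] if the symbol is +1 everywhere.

[3, 5, 31, 37]

(a, b) ≡ (27417, 7905) mod (ℚ^×)²; places V = {2, 3, 5, 7, 13, 17, 19, 31, 37, ∞}.
(a,b)_7: α=2, u≡5; β=0, v≡2 (mod 7); (5|7)=-1, (2|7)=+1; sign (−1)^0·-1^0·+1^2 = +1.
(a,b)_5: α=2, u≡2; β=3, v≡1 (mod 5); (2|5)=-1, (1|5)=+1; sign (−1)^0·-1^3·+1^2 = -1.
(a,b)_3: α=5, u≡1; β=1, v≡1 (mod 3); (1|3)=+1, (1|3)=+1; sign (−1)^1·+1^1·+1^5 = -1.
(a,b)_17: α=2, u≡15; β=1, v≡5 (mod 17); (15|17)=+1, (5|17)=-1; sign (−1)^0·+1^1·-1^2 = +1.
(a,b)_37: α=1, u≡34; β=0, v≡22 (mod 37); (34|37)=+1, (22|37)=-1; sign (−1)^0·+1^0·-1^1 = -1.
(a,b)_19: α=-5, u≡3; β=-4, v≡9 (mod 19); (3|19)=-1, (9|19)=+1; sign (−1)^0·-1^-4·+1^-5 = +1.
(a,b)_13: α=5, u≡3; β=2, v≡1 (mod 13); (3|13)=+1, (1|13)=+1; sign (−1)^0·+1^2·+1^5 = +1.
(a,b)_2: α=0, β=2; u≡1, v≡1 (mod 8); ε(u)ε(v)=0·0, αω(v)=0·0, βω(u)=2·0; sum ≡ 0  ⇒  +1.
(a,b)_∞: sgn(27417)=+, sgn(7905)=+, so +1.
(a,b)_31: α=2, u≡6; β=1, v≡9 (mod 31); (6|31)=-1, (9|31)=+1; sign (−1)^0·-1^1·+1^2 = -1.
(27417, 7905 / ℚ) ramifies at {3, 5, 31, 37}: a division algebra.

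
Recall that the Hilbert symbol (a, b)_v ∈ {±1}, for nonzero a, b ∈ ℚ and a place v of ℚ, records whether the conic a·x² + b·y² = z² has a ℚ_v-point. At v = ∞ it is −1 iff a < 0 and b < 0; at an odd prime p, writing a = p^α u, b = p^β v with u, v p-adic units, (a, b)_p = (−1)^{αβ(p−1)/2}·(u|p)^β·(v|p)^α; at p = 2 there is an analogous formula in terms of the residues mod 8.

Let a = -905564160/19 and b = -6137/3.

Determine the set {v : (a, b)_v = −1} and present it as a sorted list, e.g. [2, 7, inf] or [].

(a, b) ≡ (-1615, -51) mod (ℚ^×)²; places V = {2, 3, 5, 17, 19, ∞}.
(a,b)_2: α=12, β=0; u≡1, v≡5 (mod 8); ε(u)ε(v)=0·0, αω(v)=12·1, βω(u)=0·0; sum ≡ 0  ⇒  +1.
(a,b)_17: α=3, u≡14; β=1, v≡10 (mod 17); (14|17)=-1, (10|17)=-1; sign (−1)^0·-1^1·-1^3 = +1.
(a,b)_3: α=2, u≡2; β=-1, v≡1 (mod 3); (2|3)=-1, (1|3)=+1; sign (−1)^0·-1^-1·+1^2 = -1.
(a,b)_5: α=1, u≡2; β=0, v≡1 (mod 5); (2|5)=-1, (1|5)=+1; sign (−1)^0·-1^0·+1^1 = +1.
(a,b)_19: α=-1, u≡8; β=2, v≡7 (mod 19); (8|19)=-1, (7|19)=+1; sign (−1)^0·-1^2·+1^-1 = +1.
(a,b)_∞: sgn(-1615)=−, sgn(-51)=−, so -1.
(-1615, -51 / ℚ) ramifies at {3, ∞}: a division algebra.

[3, inf]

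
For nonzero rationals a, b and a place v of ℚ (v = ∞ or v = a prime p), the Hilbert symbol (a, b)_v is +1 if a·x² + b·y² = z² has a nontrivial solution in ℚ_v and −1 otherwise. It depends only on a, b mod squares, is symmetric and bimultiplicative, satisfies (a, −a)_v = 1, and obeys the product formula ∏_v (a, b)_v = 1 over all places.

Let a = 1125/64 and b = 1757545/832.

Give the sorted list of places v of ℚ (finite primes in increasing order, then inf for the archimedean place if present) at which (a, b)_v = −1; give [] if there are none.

[5, 13, 17, 23]

Mod squares: a ≡ 5, b ≡ 22848085. Check v ∈ {∞, 2, 3, 5, 13, 17, 23, 29, 31}.
v=23: a=23^0·(≡5), b=23^1·(≡8) mod 23; (5|23)=-1, (8|23)=+1; (−1)^{0·1·11}·(-1)^1·(+1)^0 = -1.
v=17: a=17^0·(≡12), b=17^1·(≡9) mod 17; (12|17)=-1, (9|17)=+1; (−1)^{0·1·8}·(-1)^1·(+1)^0 = -1.
v=∞: 5 > 0 and 22848085 > 0  ⇒  (a,b)_∞ = +1.
v=3: a=3^2·(≡2), b=3^0·(≡1) mod 3; (2|3)=-1, (1|3)=+1; (−1)^{2·0·1}·(-1)^0·(+1)^2 = +1.
v=29: a=29^0·(≡28), b=29^1·(≡7) mod 29; (28|29)=+1, (7|29)=+1; (−1)^{0·1·14}·(+1)^1·(+1)^0 = +1.
v=2: v_2(a)=-6, v_2(b)=-6; units ≡ 5, 5 (mod 8); ε·ε+αω+βω = 0·0+-6·1+-6·1 ≡ 0  ⇒  (a,b)_2 = +1.
v=31: a=31^0·(≡20), b=31^1·(≡7) mod 31; (20|31)=+1, (7|31)=+1; (−1)^{0·1·15}·(+1)^1·(+1)^0 = +1.
v=13: a=13^0·(≡6), b=13^-1·(≡3) mod 13; (6|13)=-1, (3|13)=+1; (−1)^{0·-1·6}·(-1)^-1·(+1)^0 = -1.
v=5: a=5^3·(≡1), b=5^1·(≡2) mod 5; (1|5)=+1, (2|5)=-1; (−1)^{3·1·2}·(+1)^1·(-1)^3 = -1.
|Ram(5, 22848085)| = 4, even; anisotropic at {5, 13, 17, 23}.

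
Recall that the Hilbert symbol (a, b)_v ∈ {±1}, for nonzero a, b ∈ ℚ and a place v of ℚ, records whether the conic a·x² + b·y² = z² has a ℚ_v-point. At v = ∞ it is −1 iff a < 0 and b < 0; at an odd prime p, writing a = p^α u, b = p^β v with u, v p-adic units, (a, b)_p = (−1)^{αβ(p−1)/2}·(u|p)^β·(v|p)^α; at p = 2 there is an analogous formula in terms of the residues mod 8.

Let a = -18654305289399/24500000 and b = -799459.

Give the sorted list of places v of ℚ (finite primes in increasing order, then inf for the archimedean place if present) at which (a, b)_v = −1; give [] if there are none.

[2, 17, 41, inf]

(a, b) ≡ (-46368622, -799459) mod (ℚ^×)²; places V = {2, 3, 5, 7, 13, 17, 23, 29, 31, 37, 41, ∞}.
(a,b)_41: α=1, u≡16; β=1, v≡17 (mod 41); (16|41)=+1, (17|41)=-1; sign (−1)^0·+1^1·-1^1 = -1.
(a,b)_31: α=1, u≡9; β=1, v≡3 (mod 31); (9|31)=+1, (3|31)=-1; sign (−1)^1·+1^1·-1^1 = +1.
(a,b)_5: α=-6, u≡2; β=0, v≡1 (mod 5); (2|5)=-1, (1|5)=+1; sign (−1)^0·-1^0·+1^-6 = +1.
(a,b)_23: α=2, u≡19; β=0, v≡21 (mod 23); (19|23)=-1, (21|23)=-1; sign (−1)^0·-1^0·-1^2 = +1.
(a,b)_37: α=1, u≡3; β=1, v≡1 (mod 37); (3|37)=+1, (1|37)=+1; sign (−1)^0·+1^1·+1^1 = +1.
(a,b)_29: α=1, u≡15; β=0, v≡13 (mod 29); (15|29)=-1, (13|29)=+1; sign (−1)^0·-1^0·+1^1 = +1.
(a,b)_17: α=1, u≡16; β=1, v≡12 (mod 17); (16|17)=+1, (12|17)=-1; sign (−1)^0·+1^1·-1^1 = -1.
(a,b)_13: α=2, u≡1; β=0, v≡2 (mod 13); (1|13)=+1, (2|13)=-1; sign (−1)^0·+1^0·-1^2 = +1.
(a,b)_7: α=-2, u≡1; β=0, v≡4 (mod 7); (1|7)=+1, (4|7)=+1; sign (−1)^0·+1^0·+1^-2 = +1.
(a,b)_2: α=-5, β=0; u≡1, v≡5 (mod 8); ε(u)ε(v)=0·0, αω(v)=-5·1, βω(u)=0·0; sum ≡ 1  ⇒  -1.
(a,b)_3: α=2, u≡2; β=0, v≡2 (mod 3); (2|3)=-1, (2|3)=-1; sign (−1)^0·-1^0·-1^2 = +1.
(a,b)_∞: sgn(-46368622)=−, sgn(-799459)=−, so -1.
|Ram(-46368622, -799459)| = 4, even; anisotropic at {2, 17, 41, ∞}.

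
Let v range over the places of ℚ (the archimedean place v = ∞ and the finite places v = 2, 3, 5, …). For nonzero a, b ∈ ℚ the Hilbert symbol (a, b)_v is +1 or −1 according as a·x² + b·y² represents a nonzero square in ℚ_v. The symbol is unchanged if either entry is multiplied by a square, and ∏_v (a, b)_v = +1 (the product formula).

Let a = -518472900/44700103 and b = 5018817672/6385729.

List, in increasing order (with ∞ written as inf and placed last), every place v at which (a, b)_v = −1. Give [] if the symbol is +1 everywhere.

[]

(a, b) ≡ (-7, 2) mod (ℚ^×)²; places V = {2, 3, 5, 7, 11, 19, 23, ∞}.
(a,b)_19: α=-4, u≡12; β=-4, v≡13 (mod 19); (12|19)=-1, (13|19)=-1; sign (−1)^0·-1^-4·-1^-4 = +1.
(a,b)_23: α=2, u≡4; β=2, v≡16 (mod 23); (4|23)=+1, (16|23)=+1; sign (−1)^0·+1^2·+1^2 = +1.
(a,b)_7: α=-3, u≡3; β=-2, v≡4 (mod 7); (3|7)=-1, (4|7)=+1; sign (−1)^0·-1^-2·+1^-3 = +1.
(a,b)_2: α=2, β=3; u≡1, v≡1 (mod 8); ε(u)ε(v)=0·0, αω(v)=2·0, βω(u)=3·0; sum ≡ 0  ⇒  +1.
(a,b)_3: α=4, u≡2; β=4, v≡2 (mod 3); (2|3)=-1, (2|3)=-1; sign (−1)^0·-1^4·-1^4 = +1.
(a,b)_∞: sgn(-7)=−, sgn(2)=+, so +1.
(a,b)_5: α=2, u≡3; β=0, v≡3 (mod 5); (3|5)=-1, (3|5)=-1; sign (−1)^0·-1^0·-1^2 = +1.
(a,b)_11: α=2, u≡5; β=4, v≡6 (mod 11); (5|11)=+1, (6|11)=-1; sign (−1)^0·+1^4·-1^2 = +1.
Ram(a, b) = ∅: the form -7·x² + 2·y² − z² is isotropic over every ℚ_v, so by Hasse–Minkowski it is isotropic over ℚ.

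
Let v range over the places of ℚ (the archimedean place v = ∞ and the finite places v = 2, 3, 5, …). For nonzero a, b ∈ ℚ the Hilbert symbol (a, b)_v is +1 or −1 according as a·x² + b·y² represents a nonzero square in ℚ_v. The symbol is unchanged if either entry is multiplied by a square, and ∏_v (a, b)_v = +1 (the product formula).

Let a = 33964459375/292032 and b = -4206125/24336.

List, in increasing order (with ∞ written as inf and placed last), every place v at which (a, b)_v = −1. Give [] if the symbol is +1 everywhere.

[7, 19]

(a, b) ≡ (451605, -168245) mod (ℚ^×)²; places V = {2, 3, 5, 7, 11, 13, 17, 19, 23, ∞}.
(a,b)_∞: sgn(451605)=+, sgn(-168245)=−, so +1.
(a,b)_23: α=1, u≡4; β=1, v≡22 (mod 23); (4|23)=+1, (22|23)=-1; sign (−1)^1·+1^1·-1^1 = +1.
(a,b)_11: α=1, u≡1; β=1, v≡10 (mod 11); (1|11)=+1, (10|11)=-1; sign (−1)^1·+1^1·-1^1 = +1.
(a,b)_13: α=-2, u≡11; β=-2, v≡12 (mod 13); (11|13)=-1, (12|13)=+1; sign (−1)^0·-1^-2·+1^-2 = +1.
(a,b)_5: α=5, u≡1; β=3, v≡1 (mod 5); (1|5)=+1, (1|5)=+1; sign (−1)^0·+1^3·+1^5 = +1.
(a,b)_3: α=-3, u≡1; β=-2, v≡1 (mod 3); (1|3)=+1, (1|3)=+1; sign (−1)^0·+1^-2·+1^-3 = +1.
(a,b)_19: α=2, u≡2; β=1, v≡2 (mod 19); (2|19)=-1, (2|19)=-1; sign (−1)^0·-1^1·-1^2 = -1.
(a,b)_17: α=1, u≡11; β=0, v≡13 (mod 17); (11|17)=-1, (13|17)=+1; sign (−1)^0·-1^0·+1^1 = +1.
(a,b)_7: α=1, u≡6; β=1, v≡3 (mod 7); (6|7)=-1, (3|7)=-1; sign (−1)^1·-1^1·-1^1 = -1.
(a,b)_2: α=-6, β=-4; u≡5, v≡3 (mod 8); ε(u)ε(v)=0·1, αω(v)=-6·1, βω(u)=-4·1; sum ≡ 0  ⇒  +1.
Ram(451605, -168245) = {7, 19}; no ℚ_7-point on the conic.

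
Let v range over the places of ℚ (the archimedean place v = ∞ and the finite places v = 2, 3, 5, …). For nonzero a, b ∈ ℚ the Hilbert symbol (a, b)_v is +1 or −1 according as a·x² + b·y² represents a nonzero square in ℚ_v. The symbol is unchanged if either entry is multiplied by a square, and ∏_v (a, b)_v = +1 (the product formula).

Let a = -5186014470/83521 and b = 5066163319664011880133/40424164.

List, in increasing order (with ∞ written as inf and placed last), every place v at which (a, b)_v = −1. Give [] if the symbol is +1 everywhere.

Mod squares: a ≡ -2470, b ≡ 2093. Check v ∈ {∞, 2, 3, 5, 7, 11, 13, 17, 19, 23}.
v=2: v_2(a)=1, v_2(b)=-2; units ≡ 5, 5 (mod 8); ε·ε+αω+βω = 0·0+1·1+-2·1 ≡ 1  ⇒  (a,b)_2 = -1.
v=5: a=5^1·(≡1), b=5^0·(≡2) mod 5; (1|5)=+1, (2|5)=-1; (−1)^{1·0·2}·(+1)^0·(-1)^1 = -1.
v=3: a=3^4·(≡2), b=3^10·(≡2) mod 3; (2|3)=-1, (2|3)=-1; (−1)^{4·10·1}·(-1)^10·(-1)^4 = +1.
v=23: a=23^2·(≡17), b=23^5·(≡21) mod 23; (17|23)=-1, (21|23)=-1; (−1)^{2·5·11}·(-1)^5·(-1)^2 = -1.
v=∞: -2470 < 0 and 2093 > 0  ⇒  (a,b)_∞ = +1.
v=19: a=19^1·(≡13), b=19^2·(≡15) mod 19; (13|19)=-1, (15|19)=-1; (−1)^{1·2·9}·(-1)^2·(-1)^1 = -1.
v=17: a=17^-4·(≡5), b=17^-4·(≡8) mod 17; (5|17)=-1, (8|17)=+1; (−1)^{-4·-4·8}·(-1)^-4·(+1)^-4 = +1.
v=11: a=11^0·(≡5), b=11^-2·(≡9) mod 11; (5|11)=+1, (9|11)=+1; (−1)^{0·-2·5}·(+1)^-2·(+1)^0 = +1.
v=13: a=13^1·(≡7), b=13^3·(≡7) mod 13; (7|13)=-1, (7|13)=-1; (−1)^{1·3·6}·(-1)^3·(-1)^1 = +1.
v=7: a=7^2·(≡4), b=7^5·(≡5) mod 7; (4|7)=+1, (5|7)=-1; (−1)^{2·5·3}·(+1)^5·(-1)^2 = +1.
(-2470, 2093 / ℚ) ramifies at {2, 5, 19, 23}: a division algebra.

[2, 5, 19, 23]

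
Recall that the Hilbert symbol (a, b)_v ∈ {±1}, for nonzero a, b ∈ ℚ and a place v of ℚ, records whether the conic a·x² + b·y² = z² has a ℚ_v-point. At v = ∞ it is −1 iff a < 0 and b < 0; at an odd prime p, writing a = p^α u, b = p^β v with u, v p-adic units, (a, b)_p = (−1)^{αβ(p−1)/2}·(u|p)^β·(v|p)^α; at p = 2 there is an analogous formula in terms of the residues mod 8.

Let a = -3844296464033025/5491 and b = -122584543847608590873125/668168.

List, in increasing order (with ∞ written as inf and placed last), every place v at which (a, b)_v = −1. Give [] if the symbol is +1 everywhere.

(a, b) ≡ (-54131, -5434) mod (ℚ^×)²; places V = {2, 3, 5, 7, 11, 13, 17, 19, 23, 37, 53, ∞}.
(a,b)_19: α=-1, u≡17; β=1, v≡10 (mod 19); (17|19)=+1, (10|19)=-1; sign (−1)^1·+1^1·-1^-1 = +1.
(a,b)_53: α=0, u≡20; β=2, v≡43 (mod 53); (20|53)=-1, (43|53)=+1; sign (−1)^0·-1^2·+1^0 = +1.
(a,b)_23: α=2, u≡7; β=4, v≡10 (mod 23); (7|23)=-1, (10|23)=-1; sign (−1)^0·-1^4·-1^2 = +1.
(a,b)_2: α=0, β=-3; u≡5, v≡3 (mod 8); ε(u)ε(v)=0·1, αω(v)=0·1, βω(u)=-3·1; sum ≡ 1  ⇒  -1.
(a,b)_7: α=3, u≡4; β=2, v≡3 (mod 7); (4|7)=+1, (3|7)=-1; sign (−1)^0·+1^2·-1^3 = -1.
(a,b)_17: α=-2, u≡11; β=-4, v≡12 (mod 17); (11|17)=-1, (12|17)=-1; sign (−1)^0·-1^-4·-1^-2 = +1.
(a,b)_∞: sgn(-54131)=−, sgn(-5434)=−, so -1.
(a,b)_37: α=3, u≡24; β=4, v≡19 (mod 37); (24|37)=-1, (19|37)=-1; sign (−1)^0·-1^4·-1^3 = -1.
(a,b)_11: α=1, u≡7; β=1, v≡1 (mod 11); (7|11)=-1, (1|11)=+1; sign (−1)^1·-1^1·+1^1 = +1.
(a,b)_5: α=2, u≡4; β=4, v≡1 (mod 5); (4|5)=+1, (1|5)=+1; sign (−1)^0·+1^4·+1^2 = +1.
(a,b)_13: α=2, u≡9; β=1, v≡2 (mod 13); (9|13)=+1, (2|13)=-1; sign (−1)^0·+1^1·-1^2 = +1.
(a,b)_3: α=2, u≡1; β=0, v≡2 (mod 3); (1|3)=+1, (2|3)=-1; sign (−1)^0·+1^0·-1^2 = +1.
(-54131, -5434 / ℚ) ramifies at {2, 7, 37, ∞}: a division algebra.

[2, 7, 37, inf]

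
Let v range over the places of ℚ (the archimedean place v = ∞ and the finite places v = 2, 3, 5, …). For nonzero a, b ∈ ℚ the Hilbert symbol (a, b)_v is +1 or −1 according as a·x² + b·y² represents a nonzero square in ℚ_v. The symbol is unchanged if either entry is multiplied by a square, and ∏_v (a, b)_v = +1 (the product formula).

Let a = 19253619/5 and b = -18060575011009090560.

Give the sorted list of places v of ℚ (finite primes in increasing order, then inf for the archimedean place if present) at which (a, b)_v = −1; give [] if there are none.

[2, 5, 7, 11]

(a, b) ≡ (55, -1365) mod (ℚ^×)²; places V = {2, 3, 5, 7, 11, 13, 19, ∞}.
(a,b)_∞: sgn(55)=+, sgn(-1365)=−, so +1.
(a,b)_11: α=1, u≡4; β=2, v≡6 (mod 11); (4|11)=+1, (6|11)=-1; sign (−1)^0·+1^2·-1^1 = -1.
(a,b)_2: α=0, β=10; u≡7, v≡3 (mod 8); ε(u)ε(v)=1·1, αω(v)=0·1, βω(u)=10·0; sum ≡ 1  ⇒  -1.
(a,b)_7: α=4, u≡5; β=5, v≡2 (mod 7); (5|7)=-1, (2|7)=+1; sign (−1)^0·-1^5·+1^4 = -1.
(a,b)_19: α=0, u≡9; β=2, v≡12 (mod 19); (9|19)=+1, (12|19)=-1; sign (−1)^0·+1^2·-1^0 = +1.
(a,b)_3: α=6, u≡1; β=7, v≡1 (mod 3); (1|3)=+1, (1|3)=+1; sign (−1)^0·+1^7·+1^6 = +1.
(a,b)_5: α=-1, u≡4; β=1, v≡3 (mod 5); (4|5)=+1, (3|5)=-1; sign (−1)^0·+1^1·-1^-1 = -1.
(a,b)_13: α=0, u≡12; β=3, v≡1 (mod 13); (12|13)=+1, (1|13)=+1; sign (−1)^0·+1^3·+1^0 = +1.
|Ram(55, -1365)| = 4, even; anisotropic at {2, 5, 7, 11}.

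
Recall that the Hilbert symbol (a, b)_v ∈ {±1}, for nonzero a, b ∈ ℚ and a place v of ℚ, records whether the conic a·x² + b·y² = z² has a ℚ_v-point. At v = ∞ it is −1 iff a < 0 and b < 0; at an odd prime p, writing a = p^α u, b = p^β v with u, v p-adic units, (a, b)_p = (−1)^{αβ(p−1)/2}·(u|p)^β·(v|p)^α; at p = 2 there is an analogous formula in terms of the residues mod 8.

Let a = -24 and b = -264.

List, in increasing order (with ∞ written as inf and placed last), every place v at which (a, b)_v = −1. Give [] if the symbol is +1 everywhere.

(a, b) ≡ (-6, -66) mod (ℚ^×)²; places V = {2, 3, 11, ∞}.
(a,b)_2: α=3, β=3; u≡5, v≡7 (mod 8); ε(u)ε(v)=0·1, αω(v)=3·0, βω(u)=3·1; sum ≡ 1  ⇒  -1.
(a,b)_3: α=1, u≡1; β=1, v≡2 (mod 3); (1|3)=+1, (2|3)=-1; sign (−1)^1·+1^1·-1^1 = +1.
(a,b)_11: α=0, u≡9; β=1, v≡9 (mod 11); (9|11)=+1, (9|11)=+1; sign (−1)^0·+1^1·+1^0 = +1.
(a,b)_∞: sgn(-6)=−, sgn(-66)=−, so -1.
(-6, -66 / ℚ) ramifies at {2, ∞}: a division algebra.

[2, inf]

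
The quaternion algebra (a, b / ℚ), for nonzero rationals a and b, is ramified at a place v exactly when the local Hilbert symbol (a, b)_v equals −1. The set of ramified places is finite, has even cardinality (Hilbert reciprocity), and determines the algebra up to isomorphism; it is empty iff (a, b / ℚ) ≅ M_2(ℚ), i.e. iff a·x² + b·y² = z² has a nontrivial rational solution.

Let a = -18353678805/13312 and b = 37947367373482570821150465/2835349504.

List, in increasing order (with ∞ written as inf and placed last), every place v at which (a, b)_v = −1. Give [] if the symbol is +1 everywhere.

[7, 11, 13, 17, 19, 31]

(a, b) ≡ (-50115065, 28985) mod (ℚ^×)²; places V = {2, 3, 5, 7, 11, 13, 17, 19, 23, 31, ∞}.
(a,b)_11: α=1, u≡6; β=3, v≡7 (mod 11); (6|11)=-1, (7|11)=-1; sign (−1)^1·-1^3·-1^1 = -1.
(a,b)_3: α=2, u≡1; β=6, v≡2 (mod 3); (1|3)=+1, (2|3)=-1; sign (−1)^0·+1^6·-1^2 = +1.
(a,b)_23: α=2, u≡1; β=6, v≡17 (mod 23); (1|23)=+1, (17|23)=-1; sign (−1)^0·+1^6·-1^2 = +1.
(a,b)_13: α=-1, u≡11; β=-2, v≡2 (mod 13); (11|13)=-1, (2|13)=-1; sign (−1)^0·-1^-2·-1^-1 = -1.
(a,b)_31: α=1, u≡14; β=3, v≡4 (mod 31); (14|31)=+1, (4|31)=+1; sign (−1)^1·+1^3·+1^1 = -1.
(a,b)_∞: sgn(-50115065)=−, sgn(28985)=+, so +1.
(a,b)_19: α=1, u≡15; β=2, v≡8 (mod 19); (15|19)=-1, (8|19)=-1; sign (−1)^0·-1^2·-1^1 = -1.
(a,b)_5: α=1, u≡2; β=1, v≡2 (mod 5); (2|5)=-1, (2|5)=-1; sign (−1)^0·-1^1·-1^1 = +1.
(a,b)_17: α=1, u≡15; β=3, v≡14 (mod 17); (15|17)=+1, (14|17)=-1; sign (−1)^0·+1^3·-1^1 = -1.
(a,b)_7: α=1, u≡2; β=0, v≡6 (mod 7); (2|7)=+1, (6|7)=-1; sign (−1)^0·+1^0·-1^1 = -1.
(a,b)_2: α=-10, β=-24; u≡7, v≡1 (mod 8); ε(u)ε(v)=1·0, αω(v)=-10·0, βω(u)=-24·0; sum ≡ 0  ⇒  +1.
|Ram(-50115065, 28985)| = 6, even; anisotropic at {7, 11, 13, 17, 19, 31}.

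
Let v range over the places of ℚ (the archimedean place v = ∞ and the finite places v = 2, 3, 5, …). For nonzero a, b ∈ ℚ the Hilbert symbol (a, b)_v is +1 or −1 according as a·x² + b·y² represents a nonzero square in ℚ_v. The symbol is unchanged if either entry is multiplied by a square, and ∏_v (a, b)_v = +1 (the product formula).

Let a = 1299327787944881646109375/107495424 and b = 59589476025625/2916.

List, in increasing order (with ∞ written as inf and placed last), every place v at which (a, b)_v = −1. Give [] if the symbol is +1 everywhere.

Mod squares: a ≡ 391, b ≡ 6409. Check v ∈ {∞, 2, 3, 5, 7, 13, 17, 19, 23, 29, 31}.
v=∞: 391 > 0 and 6409 > 0  ⇒  (a,b)_∞ = +1.
v=31: a=31^2·(≡19), b=31^0·(≡30) mod 31; (19|31)=+1, (30|31)=-1; (−1)^{2·0·15}·(+1)^0·(-1)^2 = +1.
v=7: a=7^4·(≡3), b=7^2·(≡1) mod 7; (3|7)=-1, (1|7)=+1; (−1)^{4·2·3}·(-1)^2·(+1)^4 = +1.
v=19: a=19^4·(≡16), b=19^2·(≡9) mod 19; (16|19)=+1, (9|19)=+1; (−1)^{4·2·9}·(+1)^2·(+1)^4 = +1.
v=5: a=5^6·(≡4), b=5^4·(≡1) mod 5; (4|5)=+1, (1|5)=+1; (−1)^{6·4·2}·(+1)^4·(+1)^6 = +1.
v=3: a=3^-8·(≡1), b=3^-6·(≡1) mod 3; (1|3)=+1, (1|3)=+1; (−1)^{-8·-6·1}·(+1)^-6·(+1)^-8 = +1.
v=29: a=29^4·(≡19), b=29^3·(≡11) mod 29; (19|29)=-1, (11|29)=-1; (−1)^{4·3·14}·(-1)^3·(-1)^4 = -1.
v=17: a=17^1·(≡7), b=17^1·(≡6) mod 17; (7|17)=-1, (6|17)=-1; (−1)^{1·1·8}·(-1)^1·(-1)^1 = +1.
v=13: a=13^0·(≡10), b=13^1·(≡9) mod 13; (10|13)=+1, (9|13)=+1; (−1)^{0·1·6}·(+1)^1·(+1)^0 = +1.
v=23: a=23^1·(≡22), b=23^0·(≡10) mod 23; (22|23)=-1, (10|23)=-1; (−1)^{1·0·11}·(-1)^0·(-1)^1 = -1.
v=2: v_2(a)=-14, v_2(b)=-2; units ≡ 7, 1 (mod 8); ε·ε+αω+βω = 1·0+-14·0+-2·0 ≡ 0  ⇒  (a,b)_2 = +1.
Ram(391, 6409) = {23, 29}; no ℚ_23-point on the conic.

[23, 29]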